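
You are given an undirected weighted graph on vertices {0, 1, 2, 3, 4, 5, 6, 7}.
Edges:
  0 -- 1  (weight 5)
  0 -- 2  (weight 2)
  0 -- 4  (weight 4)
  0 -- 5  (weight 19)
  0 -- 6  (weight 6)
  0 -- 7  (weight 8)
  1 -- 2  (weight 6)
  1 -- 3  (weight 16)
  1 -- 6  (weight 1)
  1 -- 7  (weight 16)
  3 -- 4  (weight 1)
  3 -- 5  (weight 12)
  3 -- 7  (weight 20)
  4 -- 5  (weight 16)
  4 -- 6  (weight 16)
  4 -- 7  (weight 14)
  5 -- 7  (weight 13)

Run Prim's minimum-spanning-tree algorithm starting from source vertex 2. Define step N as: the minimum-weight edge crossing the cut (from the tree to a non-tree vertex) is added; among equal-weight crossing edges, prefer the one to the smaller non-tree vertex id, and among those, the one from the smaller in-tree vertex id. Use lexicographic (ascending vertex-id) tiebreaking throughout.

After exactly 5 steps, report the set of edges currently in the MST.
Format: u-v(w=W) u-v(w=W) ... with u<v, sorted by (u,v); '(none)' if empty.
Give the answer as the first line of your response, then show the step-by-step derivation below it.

0-1(w=5) 0-2(w=2) 0-4(w=4) 1-6(w=1) 3-4(w=1)

step 1: add edge 0-2 (w=2); MST = {0-2(w=2)}
step 2: add edge 0-4 (w=4); MST = {0-2(w=2) 0-4(w=4)}
step 3: add edge 3-4 (w=1); MST = {0-2(w=2) 0-4(w=4) 3-4(w=1)}
step 4: add edge 0-1 (w=5); MST = {0-1(w=5) 0-2(w=2) 0-4(w=4) 3-4(w=1)}
step 5: add edge 1-6 (w=1); MST = {0-1(w=5) 0-2(w=2) 0-4(w=4) 1-6(w=1) 3-4(w=1)}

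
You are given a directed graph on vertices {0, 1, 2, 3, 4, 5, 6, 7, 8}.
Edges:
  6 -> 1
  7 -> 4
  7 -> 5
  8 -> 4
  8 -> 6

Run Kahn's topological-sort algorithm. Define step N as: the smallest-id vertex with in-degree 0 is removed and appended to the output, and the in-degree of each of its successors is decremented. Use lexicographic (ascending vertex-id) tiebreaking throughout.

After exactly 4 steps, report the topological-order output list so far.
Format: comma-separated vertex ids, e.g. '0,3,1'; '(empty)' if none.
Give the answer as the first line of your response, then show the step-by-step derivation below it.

0,2,3,7

step 1: output 0; order=[0]; indeg=(0,1,0,0,2,1,1,0,0)
step 2: output 2; order=[0,2]; indeg=(0,1,0,0,2,1,1,0,0)
step 3: output 3; order=[0,2,3]; indeg=(0,1,0,0,2,1,1,0,0)
step 4: output 7; order=[0,2,3,7]; indeg=(0,1,0,0,1,0,1,0,0)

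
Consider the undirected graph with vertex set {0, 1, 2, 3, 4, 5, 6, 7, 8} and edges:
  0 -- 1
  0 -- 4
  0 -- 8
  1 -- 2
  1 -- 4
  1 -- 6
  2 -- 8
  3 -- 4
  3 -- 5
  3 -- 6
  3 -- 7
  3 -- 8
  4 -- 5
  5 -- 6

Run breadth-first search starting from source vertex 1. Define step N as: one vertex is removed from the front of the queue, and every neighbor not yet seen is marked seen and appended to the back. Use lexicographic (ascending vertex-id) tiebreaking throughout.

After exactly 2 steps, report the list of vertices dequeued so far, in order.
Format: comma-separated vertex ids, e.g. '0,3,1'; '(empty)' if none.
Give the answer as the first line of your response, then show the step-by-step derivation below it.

1,0

step 1: dequeue 1; queue=[0,2,4,6]; order=1
step 2: dequeue 0; queue=[2,4,6,8]; order=1,0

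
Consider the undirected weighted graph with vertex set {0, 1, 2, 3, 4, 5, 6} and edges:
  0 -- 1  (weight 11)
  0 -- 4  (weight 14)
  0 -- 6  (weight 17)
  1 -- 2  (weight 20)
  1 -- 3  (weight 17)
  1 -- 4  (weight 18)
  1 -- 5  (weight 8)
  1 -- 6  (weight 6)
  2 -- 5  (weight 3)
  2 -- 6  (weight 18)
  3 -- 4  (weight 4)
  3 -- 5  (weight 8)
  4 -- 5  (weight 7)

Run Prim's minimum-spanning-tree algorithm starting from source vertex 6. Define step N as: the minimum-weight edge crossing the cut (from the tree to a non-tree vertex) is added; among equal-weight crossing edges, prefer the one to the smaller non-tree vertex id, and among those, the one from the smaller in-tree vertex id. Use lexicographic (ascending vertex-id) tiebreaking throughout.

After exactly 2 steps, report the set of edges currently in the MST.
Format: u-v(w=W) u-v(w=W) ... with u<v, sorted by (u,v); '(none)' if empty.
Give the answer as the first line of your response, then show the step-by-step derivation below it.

1-5(w=8) 1-6(w=6)

step 1: add edge 1-6 (w=6); MST = {1-6(w=6)}
step 2: add edge 1-5 (w=8); MST = {1-5(w=8) 1-6(w=6)}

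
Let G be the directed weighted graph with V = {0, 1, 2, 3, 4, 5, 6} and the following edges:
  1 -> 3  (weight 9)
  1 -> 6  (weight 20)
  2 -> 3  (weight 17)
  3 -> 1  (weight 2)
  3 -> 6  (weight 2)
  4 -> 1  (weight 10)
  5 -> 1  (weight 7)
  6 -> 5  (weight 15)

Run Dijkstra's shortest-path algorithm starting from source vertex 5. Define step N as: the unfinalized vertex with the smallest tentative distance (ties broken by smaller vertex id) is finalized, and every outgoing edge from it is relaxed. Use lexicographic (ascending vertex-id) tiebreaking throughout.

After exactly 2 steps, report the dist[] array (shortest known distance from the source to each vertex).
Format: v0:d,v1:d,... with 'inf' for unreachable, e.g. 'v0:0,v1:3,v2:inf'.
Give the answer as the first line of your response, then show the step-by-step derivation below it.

v0:inf,v1:7,v2:inf,v3:16,v4:inf,v5:0,v6:27

step 1: dist = v0:inf,v1:7,v2:inf,v3:inf,v4:inf,v5:0,v6:inf
step 2: dist = v0:inf,v1:7,v2:inf,v3:16,v4:inf,v5:0,v6:27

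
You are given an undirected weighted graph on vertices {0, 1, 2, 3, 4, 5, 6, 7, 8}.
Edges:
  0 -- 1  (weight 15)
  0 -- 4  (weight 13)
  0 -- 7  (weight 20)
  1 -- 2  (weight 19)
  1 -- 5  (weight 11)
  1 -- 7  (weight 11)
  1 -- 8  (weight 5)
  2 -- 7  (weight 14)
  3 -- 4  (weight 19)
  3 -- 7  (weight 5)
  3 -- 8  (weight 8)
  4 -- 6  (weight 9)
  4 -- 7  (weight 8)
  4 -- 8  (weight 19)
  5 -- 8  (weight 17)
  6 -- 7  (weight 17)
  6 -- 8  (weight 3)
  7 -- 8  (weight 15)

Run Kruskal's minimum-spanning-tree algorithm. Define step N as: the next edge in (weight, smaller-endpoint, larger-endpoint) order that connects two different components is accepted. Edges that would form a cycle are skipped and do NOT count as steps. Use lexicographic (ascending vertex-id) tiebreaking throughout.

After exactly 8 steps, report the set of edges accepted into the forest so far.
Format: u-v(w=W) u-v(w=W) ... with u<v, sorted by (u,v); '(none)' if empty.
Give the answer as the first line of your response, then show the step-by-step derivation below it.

0-4(w=13) 1-5(w=11) 1-8(w=5) 2-7(w=14) 3-7(w=5) 3-8(w=8) 4-7(w=8) 6-8(w=3)

step 1: add edge 6-8 (w=3); MST = {6-8(w=3)}
step 2: add edge 1-8 (w=5); MST = {1-8(w=5) 6-8(w=3)}
step 3: add edge 3-7 (w=5); MST = {1-8(w=5) 3-7(w=5) 6-8(w=3)}
step 4: add edge 3-8 (w=8); MST = {1-8(w=5) 3-7(w=5) 3-8(w=8) 6-8(w=3)}
step 5: add edge 4-7 (w=8); MST = {1-8(w=5) 3-7(w=5) 3-8(w=8) 4-7(w=8) 6-8(w=3)}
step 6: add edge 1-5 (w=11); MST = {1-5(w=11) 1-8(w=5) 3-7(w=5) 3-8(w=8) 4-7(w=8) 6-8(w=3)}
step 7: add edge 0-4 (w=13); MST = {0-4(w=13) 1-5(w=11) 1-8(w=5) 3-7(w=5) 3-8(w=8) 4-7(w=8) 6-8(w=3)}
step 8: add edge 2-7 (w=14); MST = {0-4(w=13) 1-5(w=11) 1-8(w=5) 2-7(w=14) 3-7(w=5) 3-8(w=8) 4-7(w=8) 6-8(w=3)}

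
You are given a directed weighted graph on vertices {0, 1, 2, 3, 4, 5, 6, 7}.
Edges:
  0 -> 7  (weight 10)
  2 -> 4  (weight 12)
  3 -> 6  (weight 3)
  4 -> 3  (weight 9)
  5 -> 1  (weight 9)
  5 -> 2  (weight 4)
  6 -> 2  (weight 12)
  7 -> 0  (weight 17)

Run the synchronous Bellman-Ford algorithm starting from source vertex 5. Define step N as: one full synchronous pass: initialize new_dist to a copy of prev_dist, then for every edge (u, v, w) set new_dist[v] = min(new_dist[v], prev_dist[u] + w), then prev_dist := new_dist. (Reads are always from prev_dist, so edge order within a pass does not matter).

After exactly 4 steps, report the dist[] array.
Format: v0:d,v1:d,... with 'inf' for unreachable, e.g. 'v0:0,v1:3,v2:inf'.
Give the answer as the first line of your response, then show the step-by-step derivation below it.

v0:inf,v1:9,v2:4,v3:25,v4:16,v5:0,v6:28,v7:inf

step 1: dist = v0:inf,v1:9,v2:4,v3:inf,v4:inf,v5:0,v6:inf,v7:inf
step 2: dist = v0:inf,v1:9,v2:4,v3:inf,v4:16,v5:0,v6:inf,v7:inf
step 3: dist = v0:inf,v1:9,v2:4,v3:25,v4:16,v5:0,v6:inf,v7:inf
step 4: dist = v0:inf,v1:9,v2:4,v3:25,v4:16,v5:0,v6:28,v7:inf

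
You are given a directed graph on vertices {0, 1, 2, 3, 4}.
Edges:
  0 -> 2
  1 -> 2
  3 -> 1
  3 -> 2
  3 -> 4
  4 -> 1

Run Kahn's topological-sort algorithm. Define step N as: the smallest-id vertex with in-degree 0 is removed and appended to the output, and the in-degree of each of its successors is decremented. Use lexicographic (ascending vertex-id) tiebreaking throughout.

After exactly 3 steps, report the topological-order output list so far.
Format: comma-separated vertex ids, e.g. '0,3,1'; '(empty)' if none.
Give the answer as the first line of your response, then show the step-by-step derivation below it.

0,3,4

step 1: output 0; order=[0]; indeg=(0,2,2,0,1)
step 2: output 3; order=[0,3]; indeg=(0,1,1,0,0)
step 3: output 4; order=[0,3,4]; indeg=(0,0,1,0,0)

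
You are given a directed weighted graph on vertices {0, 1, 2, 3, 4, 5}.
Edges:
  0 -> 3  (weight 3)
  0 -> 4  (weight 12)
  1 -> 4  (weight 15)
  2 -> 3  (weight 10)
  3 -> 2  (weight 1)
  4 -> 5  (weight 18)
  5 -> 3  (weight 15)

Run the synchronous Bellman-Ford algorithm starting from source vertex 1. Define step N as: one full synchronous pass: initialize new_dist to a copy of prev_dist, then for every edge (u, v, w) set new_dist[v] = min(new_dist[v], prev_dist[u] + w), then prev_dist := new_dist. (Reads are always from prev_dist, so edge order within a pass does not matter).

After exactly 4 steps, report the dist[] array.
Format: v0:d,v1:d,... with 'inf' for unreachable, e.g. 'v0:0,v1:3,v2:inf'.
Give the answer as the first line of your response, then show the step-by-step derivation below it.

v0:inf,v1:0,v2:49,v3:48,v4:15,v5:33

step 1: dist = v0:inf,v1:0,v2:inf,v3:inf,v4:15,v5:inf
step 2: dist = v0:inf,v1:0,v2:inf,v3:inf,v4:15,v5:33
step 3: dist = v0:inf,v1:0,v2:inf,v3:48,v4:15,v5:33
step 4: dist = v0:inf,v1:0,v2:49,v3:48,v4:15,v5:33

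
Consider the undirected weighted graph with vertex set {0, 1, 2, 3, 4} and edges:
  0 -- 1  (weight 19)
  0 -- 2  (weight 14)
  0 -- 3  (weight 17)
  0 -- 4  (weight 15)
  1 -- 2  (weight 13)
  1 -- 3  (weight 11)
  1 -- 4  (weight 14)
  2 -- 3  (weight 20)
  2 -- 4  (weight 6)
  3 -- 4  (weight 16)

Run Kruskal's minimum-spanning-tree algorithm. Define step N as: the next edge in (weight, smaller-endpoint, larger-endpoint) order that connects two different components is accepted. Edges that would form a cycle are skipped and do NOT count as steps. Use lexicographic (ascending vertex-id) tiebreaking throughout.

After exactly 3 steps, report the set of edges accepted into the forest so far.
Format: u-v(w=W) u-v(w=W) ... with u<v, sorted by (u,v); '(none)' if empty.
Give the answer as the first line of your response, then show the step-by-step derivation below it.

1-2(w=13) 1-3(w=11) 2-4(w=6)

step 1: add edge 2-4 (w=6); MST = {2-4(w=6)}
step 2: add edge 1-3 (w=11); MST = {1-3(w=11) 2-4(w=6)}
step 3: add edge 1-2 (w=13); MST = {1-2(w=13) 1-3(w=11) 2-4(w=6)}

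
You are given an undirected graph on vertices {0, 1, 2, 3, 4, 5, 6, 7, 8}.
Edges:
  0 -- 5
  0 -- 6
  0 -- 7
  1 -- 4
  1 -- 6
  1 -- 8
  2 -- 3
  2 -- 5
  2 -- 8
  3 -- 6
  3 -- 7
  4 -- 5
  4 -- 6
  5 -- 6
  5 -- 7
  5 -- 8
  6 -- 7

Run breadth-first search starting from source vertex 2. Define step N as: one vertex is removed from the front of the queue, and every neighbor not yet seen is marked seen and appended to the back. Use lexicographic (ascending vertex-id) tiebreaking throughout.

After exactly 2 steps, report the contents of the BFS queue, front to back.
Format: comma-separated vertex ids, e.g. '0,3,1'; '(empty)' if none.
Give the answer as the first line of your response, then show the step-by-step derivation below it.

5,8,6,7

step 1: dequeue 2; queue=[3,5,8]; order=2
step 2: dequeue 3; queue=[5,8,6,7]; order=2,3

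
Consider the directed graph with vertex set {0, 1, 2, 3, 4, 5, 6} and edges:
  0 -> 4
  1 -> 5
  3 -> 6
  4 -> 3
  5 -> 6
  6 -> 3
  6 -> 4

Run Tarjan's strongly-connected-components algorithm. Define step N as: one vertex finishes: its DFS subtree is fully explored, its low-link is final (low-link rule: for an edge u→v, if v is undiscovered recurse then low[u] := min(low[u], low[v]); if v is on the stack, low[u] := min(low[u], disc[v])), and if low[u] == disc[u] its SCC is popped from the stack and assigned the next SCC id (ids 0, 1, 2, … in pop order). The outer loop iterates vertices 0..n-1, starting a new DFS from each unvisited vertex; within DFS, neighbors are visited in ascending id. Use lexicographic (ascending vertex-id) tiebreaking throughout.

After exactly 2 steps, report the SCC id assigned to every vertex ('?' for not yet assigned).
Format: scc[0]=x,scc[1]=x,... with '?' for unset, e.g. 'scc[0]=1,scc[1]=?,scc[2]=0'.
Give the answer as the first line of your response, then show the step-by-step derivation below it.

scc[0]=?,scc[1]=?,scc[2]=?,scc[3]=?,scc[4]=?,scc[5]=?,scc[6]=?

step 1: low=(low[0]=0,low[1]=?,low[2]=?,low[3]=2,low[4]=1,low[5]=?,low[6]=1); scc=(scc[0]=?,scc[1]=?,scc[2]=?,scc[3]=?,scc[4]=?,scc[5]=?,scc[6]=?)
step 2: low=(low[0]=0,low[1]=?,low[2]=?,low[3]=1,low[4]=1,low[5]=?,low[6]=1); scc=(scc[0]=?,scc[1]=?,scc[2]=?,scc[3]=?,scc[4]=?,scc[5]=?,scc[6]=?)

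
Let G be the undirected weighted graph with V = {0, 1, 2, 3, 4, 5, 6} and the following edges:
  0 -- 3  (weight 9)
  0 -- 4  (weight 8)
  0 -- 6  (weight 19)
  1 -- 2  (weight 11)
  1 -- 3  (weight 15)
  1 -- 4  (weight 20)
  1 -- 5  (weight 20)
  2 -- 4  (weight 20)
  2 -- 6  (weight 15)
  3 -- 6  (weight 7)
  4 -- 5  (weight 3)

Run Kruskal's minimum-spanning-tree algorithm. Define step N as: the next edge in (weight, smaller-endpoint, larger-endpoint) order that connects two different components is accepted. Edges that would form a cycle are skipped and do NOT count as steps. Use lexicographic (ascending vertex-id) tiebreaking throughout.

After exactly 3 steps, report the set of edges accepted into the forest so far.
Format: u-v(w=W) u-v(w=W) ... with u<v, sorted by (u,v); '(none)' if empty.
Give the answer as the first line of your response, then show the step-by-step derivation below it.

0-4(w=8) 3-6(w=7) 4-5(w=3)

step 1: add edge 4-5 (w=3); MST = {4-5(w=3)}
step 2: add edge 3-6 (w=7); MST = {3-6(w=7) 4-5(w=3)}
step 3: add edge 0-4 (w=8); MST = {0-4(w=8) 3-6(w=7) 4-5(w=3)}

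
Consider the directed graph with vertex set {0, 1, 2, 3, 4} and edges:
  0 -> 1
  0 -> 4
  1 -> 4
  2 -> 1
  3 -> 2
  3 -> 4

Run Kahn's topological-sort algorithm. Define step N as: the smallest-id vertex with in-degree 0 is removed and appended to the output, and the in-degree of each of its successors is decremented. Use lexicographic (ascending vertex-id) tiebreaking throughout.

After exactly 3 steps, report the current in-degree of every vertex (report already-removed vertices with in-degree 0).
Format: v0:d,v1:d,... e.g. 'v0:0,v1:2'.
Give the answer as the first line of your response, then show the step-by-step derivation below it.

v0:0,v1:0,v2:0,v3:0,v4:1

step 1: output 0; order=[0]; indeg=(0,1,1,0,2)
step 2: output 3; order=[0,3]; indeg=(0,1,0,0,1)
step 3: output 2; order=[0,3,2]; indeg=(0,0,0,0,1)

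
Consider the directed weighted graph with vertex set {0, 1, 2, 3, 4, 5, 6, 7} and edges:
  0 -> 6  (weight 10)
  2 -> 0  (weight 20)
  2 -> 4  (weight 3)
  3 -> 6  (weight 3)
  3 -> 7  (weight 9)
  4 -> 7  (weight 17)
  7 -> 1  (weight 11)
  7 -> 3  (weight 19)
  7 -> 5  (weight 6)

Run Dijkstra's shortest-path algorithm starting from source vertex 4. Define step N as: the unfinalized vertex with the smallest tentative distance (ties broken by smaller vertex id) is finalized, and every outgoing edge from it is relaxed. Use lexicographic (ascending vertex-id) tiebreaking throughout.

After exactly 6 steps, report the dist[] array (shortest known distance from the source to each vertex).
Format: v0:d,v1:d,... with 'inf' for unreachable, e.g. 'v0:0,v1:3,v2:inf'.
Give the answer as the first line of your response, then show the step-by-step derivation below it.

v0:inf,v1:28,v2:inf,v3:36,v4:0,v5:23,v6:39,v7:17

step 1: dist = v0:inf,v1:inf,v2:inf,v3:inf,v4:0,v5:inf,v6:inf,v7:17
step 2: dist = v0:inf,v1:28,v2:inf,v3:36,v4:0,v5:23,v6:inf,v7:17
step 3: dist = v0:inf,v1:28,v2:inf,v3:36,v4:0,v5:23,v6:inf,v7:17
step 4: dist = v0:inf,v1:28,v2:inf,v3:36,v4:0,v5:23,v6:inf,v7:17
step 5: dist = v0:inf,v1:28,v2:inf,v3:36,v4:0,v5:23,v6:39,v7:17
step 6: dist = v0:inf,v1:28,v2:inf,v3:36,v4:0,v5:23,v6:39,v7:17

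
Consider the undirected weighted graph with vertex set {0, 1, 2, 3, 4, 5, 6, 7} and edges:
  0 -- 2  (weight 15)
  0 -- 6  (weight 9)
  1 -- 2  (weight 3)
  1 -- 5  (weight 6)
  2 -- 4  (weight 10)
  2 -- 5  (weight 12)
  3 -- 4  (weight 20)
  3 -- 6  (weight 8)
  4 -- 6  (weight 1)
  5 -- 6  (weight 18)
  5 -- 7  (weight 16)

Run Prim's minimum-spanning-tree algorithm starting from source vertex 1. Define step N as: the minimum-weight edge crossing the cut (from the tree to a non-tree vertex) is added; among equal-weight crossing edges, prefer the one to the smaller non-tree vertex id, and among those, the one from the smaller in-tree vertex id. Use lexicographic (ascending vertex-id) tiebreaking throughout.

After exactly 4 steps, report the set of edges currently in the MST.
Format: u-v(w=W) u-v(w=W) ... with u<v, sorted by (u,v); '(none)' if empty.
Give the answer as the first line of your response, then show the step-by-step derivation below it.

1-2(w=3) 1-5(w=6) 2-4(w=10) 4-6(w=1)

step 1: add edge 1-2 (w=3); MST = {1-2(w=3)}
step 2: add edge 1-5 (w=6); MST = {1-2(w=3) 1-5(w=6)}
step 3: add edge 2-4 (w=10); MST = {1-2(w=3) 1-5(w=6) 2-4(w=10)}
step 4: add edge 4-6 (w=1); MST = {1-2(w=3) 1-5(w=6) 2-4(w=10) 4-6(w=1)}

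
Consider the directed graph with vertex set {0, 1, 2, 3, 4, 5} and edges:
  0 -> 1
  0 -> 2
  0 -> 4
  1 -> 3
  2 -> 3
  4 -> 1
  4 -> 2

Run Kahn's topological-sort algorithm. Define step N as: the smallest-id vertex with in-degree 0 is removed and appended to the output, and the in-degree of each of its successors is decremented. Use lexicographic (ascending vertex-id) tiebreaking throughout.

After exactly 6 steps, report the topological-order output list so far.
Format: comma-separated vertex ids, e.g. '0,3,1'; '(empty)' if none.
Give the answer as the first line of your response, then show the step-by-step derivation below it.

0,4,1,2,3,5

step 1: output 0; order=[0]; indeg=(0,1,1,2,0,0)
step 2: output 4; order=[0,4]; indeg=(0,0,0,2,0,0)
step 3: output 1; order=[0,4,1]; indeg=(0,0,0,1,0,0)
step 4: output 2; order=[0,4,1,2]; indeg=(0,0,0,0,0,0)
step 5: output 3; order=[0,4,1,2,3]; indeg=(0,0,0,0,0,0)
step 6: output 5; order=[0,4,1,2,3,5]; indeg=(0,0,0,0,0,0)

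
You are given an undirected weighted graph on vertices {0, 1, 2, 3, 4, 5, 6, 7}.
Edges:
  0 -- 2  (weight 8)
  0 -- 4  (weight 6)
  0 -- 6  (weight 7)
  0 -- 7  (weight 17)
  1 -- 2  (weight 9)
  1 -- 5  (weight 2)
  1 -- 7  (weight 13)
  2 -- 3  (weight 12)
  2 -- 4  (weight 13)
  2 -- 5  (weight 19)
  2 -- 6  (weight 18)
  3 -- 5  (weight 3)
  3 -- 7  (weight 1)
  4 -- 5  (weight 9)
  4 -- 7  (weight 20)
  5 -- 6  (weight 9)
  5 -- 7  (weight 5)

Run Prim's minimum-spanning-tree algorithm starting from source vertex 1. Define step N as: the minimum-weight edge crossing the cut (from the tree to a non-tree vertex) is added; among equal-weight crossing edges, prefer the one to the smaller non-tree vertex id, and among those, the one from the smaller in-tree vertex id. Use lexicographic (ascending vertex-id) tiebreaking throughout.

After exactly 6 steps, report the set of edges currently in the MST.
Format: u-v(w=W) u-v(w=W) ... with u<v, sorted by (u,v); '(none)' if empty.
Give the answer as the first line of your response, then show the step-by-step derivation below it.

0-2(w=8) 0-4(w=6) 1-2(w=9) 1-5(w=2) 3-5(w=3) 3-7(w=1)

step 1: add edge 1-5 (w=2); MST = {1-5(w=2)}
step 2: add edge 3-5 (w=3); MST = {1-5(w=2) 3-5(w=3)}
step 3: add edge 3-7 (w=1); MST = {1-5(w=2) 3-5(w=3) 3-7(w=1)}
step 4: add edge 1-2 (w=9); MST = {1-2(w=9) 1-5(w=2) 3-5(w=3) 3-7(w=1)}
step 5: add edge 0-2 (w=8); MST = {0-2(w=8) 1-2(w=9) 1-5(w=2) 3-5(w=3) 3-7(w=1)}
step 6: add edge 0-4 (w=6); MST = {0-2(w=8) 0-4(w=6) 1-2(w=9) 1-5(w=2) 3-5(w=3) 3-7(w=1)}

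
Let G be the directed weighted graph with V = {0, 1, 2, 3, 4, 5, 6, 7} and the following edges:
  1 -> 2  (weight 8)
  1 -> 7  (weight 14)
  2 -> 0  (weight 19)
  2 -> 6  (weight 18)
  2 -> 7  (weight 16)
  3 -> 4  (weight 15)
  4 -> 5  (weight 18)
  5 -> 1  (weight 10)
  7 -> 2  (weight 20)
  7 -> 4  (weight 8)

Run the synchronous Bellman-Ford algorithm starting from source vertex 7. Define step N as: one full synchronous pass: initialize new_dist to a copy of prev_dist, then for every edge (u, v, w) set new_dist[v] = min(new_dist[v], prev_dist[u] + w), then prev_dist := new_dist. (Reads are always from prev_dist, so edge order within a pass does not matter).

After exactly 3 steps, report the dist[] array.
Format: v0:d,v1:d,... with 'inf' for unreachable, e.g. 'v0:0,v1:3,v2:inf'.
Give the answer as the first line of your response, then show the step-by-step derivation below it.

v0:39,v1:36,v2:20,v3:inf,v4:8,v5:26,v6:38,v7:0

step 1: dist = v0:inf,v1:inf,v2:20,v3:inf,v4:8,v5:inf,v6:inf,v7:0
step 2: dist = v0:39,v1:inf,v2:20,v3:inf,v4:8,v5:26,v6:38,v7:0
step 3: dist = v0:39,v1:36,v2:20,v3:inf,v4:8,v5:26,v6:38,v7:0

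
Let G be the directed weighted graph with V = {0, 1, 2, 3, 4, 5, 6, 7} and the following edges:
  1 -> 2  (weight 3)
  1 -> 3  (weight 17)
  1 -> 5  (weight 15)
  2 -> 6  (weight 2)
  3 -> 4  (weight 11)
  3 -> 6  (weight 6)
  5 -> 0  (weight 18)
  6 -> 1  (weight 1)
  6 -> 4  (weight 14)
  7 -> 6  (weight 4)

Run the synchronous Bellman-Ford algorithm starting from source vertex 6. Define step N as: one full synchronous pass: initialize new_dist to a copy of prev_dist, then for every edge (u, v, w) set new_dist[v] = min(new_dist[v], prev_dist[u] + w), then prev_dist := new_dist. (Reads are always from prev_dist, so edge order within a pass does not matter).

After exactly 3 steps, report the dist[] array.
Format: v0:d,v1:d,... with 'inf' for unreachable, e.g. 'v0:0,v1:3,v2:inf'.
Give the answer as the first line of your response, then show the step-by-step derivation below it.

v0:34,v1:1,v2:4,v3:18,v4:14,v5:16,v6:0,v7:inf

step 1: dist = v0:inf,v1:1,v2:inf,v3:inf,v4:14,v5:inf,v6:0,v7:inf
step 2: dist = v0:inf,v1:1,v2:4,v3:18,v4:14,v5:16,v6:0,v7:inf
step 3: dist = v0:34,v1:1,v2:4,v3:18,v4:14,v5:16,v6:0,v7:inf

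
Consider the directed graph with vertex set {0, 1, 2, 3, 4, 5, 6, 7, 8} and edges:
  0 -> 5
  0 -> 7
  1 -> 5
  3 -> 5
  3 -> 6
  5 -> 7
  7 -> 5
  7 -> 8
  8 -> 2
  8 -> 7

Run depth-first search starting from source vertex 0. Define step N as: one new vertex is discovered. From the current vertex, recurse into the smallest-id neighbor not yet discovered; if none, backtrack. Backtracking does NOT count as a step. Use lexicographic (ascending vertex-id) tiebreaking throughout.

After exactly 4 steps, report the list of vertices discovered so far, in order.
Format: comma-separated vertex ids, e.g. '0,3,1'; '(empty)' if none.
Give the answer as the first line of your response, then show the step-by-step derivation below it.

0,5,7,8

step 1: discover 0; path=0; order=0
step 2: discover 5; path=0>5; order=0,5
step 3: discover 7; path=0>5>7; order=0,5,7
step 4: discover 8; path=0>5>7>8; order=0,5,7,8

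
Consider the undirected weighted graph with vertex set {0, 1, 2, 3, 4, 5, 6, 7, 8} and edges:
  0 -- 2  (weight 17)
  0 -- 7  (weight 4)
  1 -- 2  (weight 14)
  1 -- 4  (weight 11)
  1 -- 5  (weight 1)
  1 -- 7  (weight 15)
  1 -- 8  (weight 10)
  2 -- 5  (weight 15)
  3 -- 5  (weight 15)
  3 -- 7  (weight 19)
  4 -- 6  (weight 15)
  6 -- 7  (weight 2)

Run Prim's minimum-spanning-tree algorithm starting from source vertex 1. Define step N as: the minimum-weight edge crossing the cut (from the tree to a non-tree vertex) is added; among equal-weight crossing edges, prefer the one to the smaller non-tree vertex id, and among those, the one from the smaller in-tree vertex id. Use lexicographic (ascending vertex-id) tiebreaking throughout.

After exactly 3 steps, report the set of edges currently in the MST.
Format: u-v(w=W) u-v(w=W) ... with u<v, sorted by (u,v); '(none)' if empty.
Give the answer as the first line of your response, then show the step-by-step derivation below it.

1-4(w=11) 1-5(w=1) 1-8(w=10)

step 1: add edge 1-5 (w=1); MST = {1-5(w=1)}
step 2: add edge 1-8 (w=10); MST = {1-5(w=1) 1-8(w=10)}
step 3: add edge 1-4 (w=11); MST = {1-4(w=11) 1-5(w=1) 1-8(w=10)}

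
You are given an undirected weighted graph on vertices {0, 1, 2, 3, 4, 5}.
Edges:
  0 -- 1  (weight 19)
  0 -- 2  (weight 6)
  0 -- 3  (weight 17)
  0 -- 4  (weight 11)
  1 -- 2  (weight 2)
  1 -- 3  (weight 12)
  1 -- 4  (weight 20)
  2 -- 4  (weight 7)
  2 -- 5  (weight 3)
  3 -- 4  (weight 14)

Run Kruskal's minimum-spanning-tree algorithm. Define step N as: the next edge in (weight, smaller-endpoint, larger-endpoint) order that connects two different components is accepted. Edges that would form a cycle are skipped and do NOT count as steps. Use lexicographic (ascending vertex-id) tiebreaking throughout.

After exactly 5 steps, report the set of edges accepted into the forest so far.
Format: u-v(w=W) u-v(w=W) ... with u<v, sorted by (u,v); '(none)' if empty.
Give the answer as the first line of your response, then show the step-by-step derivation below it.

0-2(w=6) 1-2(w=2) 1-3(w=12) 2-4(w=7) 2-5(w=3)

step 1: add edge 1-2 (w=2); MST = {1-2(w=2)}
step 2: add edge 2-5 (w=3); MST = {1-2(w=2) 2-5(w=3)}
step 3: add edge 0-2 (w=6); MST = {0-2(w=6) 1-2(w=2) 2-5(w=3)}
step 4: add edge 2-4 (w=7); MST = {0-2(w=6) 1-2(w=2) 2-4(w=7) 2-5(w=3)}
step 5: add edge 1-3 (w=12); MST = {0-2(w=6) 1-2(w=2) 1-3(w=12) 2-4(w=7) 2-5(w=3)}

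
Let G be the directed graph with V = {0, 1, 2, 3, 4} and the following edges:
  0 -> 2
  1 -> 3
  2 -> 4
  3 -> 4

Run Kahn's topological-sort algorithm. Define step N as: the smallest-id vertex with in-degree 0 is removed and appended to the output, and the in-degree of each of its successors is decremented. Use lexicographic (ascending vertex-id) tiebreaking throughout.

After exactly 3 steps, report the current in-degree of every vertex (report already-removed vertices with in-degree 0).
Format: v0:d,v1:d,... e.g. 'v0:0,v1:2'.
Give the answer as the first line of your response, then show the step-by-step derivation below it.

v0:0,v1:0,v2:0,v3:0,v4:1

step 1: output 0; order=[0]; indeg=(0,0,0,1,2)
step 2: output 1; order=[0,1]; indeg=(0,0,0,0,2)
step 3: output 2; order=[0,1,2]; indeg=(0,0,0,0,1)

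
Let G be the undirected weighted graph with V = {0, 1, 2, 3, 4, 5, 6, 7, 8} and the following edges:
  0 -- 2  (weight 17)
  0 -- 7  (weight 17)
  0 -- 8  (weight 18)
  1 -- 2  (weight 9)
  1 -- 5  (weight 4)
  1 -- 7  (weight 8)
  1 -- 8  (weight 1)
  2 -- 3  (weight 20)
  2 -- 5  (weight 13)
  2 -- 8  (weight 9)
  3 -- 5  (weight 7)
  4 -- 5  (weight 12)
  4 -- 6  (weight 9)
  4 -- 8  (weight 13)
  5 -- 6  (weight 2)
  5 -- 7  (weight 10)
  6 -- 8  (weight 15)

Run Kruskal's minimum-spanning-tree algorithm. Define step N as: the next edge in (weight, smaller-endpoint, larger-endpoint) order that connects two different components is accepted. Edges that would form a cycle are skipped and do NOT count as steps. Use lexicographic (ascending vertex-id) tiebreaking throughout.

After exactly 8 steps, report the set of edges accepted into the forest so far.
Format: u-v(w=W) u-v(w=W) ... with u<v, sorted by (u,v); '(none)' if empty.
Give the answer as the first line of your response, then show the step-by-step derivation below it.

0-2(w=17) 1-2(w=9) 1-5(w=4) 1-7(w=8) 1-8(w=1) 3-5(w=7) 4-6(w=9) 5-6(w=2)

step 1: add edge 1-8 (w=1); MST = {1-8(w=1)}
step 2: add edge 5-6 (w=2); MST = {1-8(w=1) 5-6(w=2)}
step 3: add edge 1-5 (w=4); MST = {1-5(w=4) 1-8(w=1) 5-6(w=2)}
step 4: add edge 3-5 (w=7); MST = {1-5(w=4) 1-8(w=1) 3-5(w=7) 5-6(w=2)}
step 5: add edge 1-7 (w=8); MST = {1-5(w=4) 1-7(w=8) 1-8(w=1) 3-5(w=7) 5-6(w=2)}
step 6: add edge 1-2 (w=9); MST = {1-2(w=9) 1-5(w=4) 1-7(w=8) 1-8(w=1) 3-5(w=7) 5-6(w=2)}
step 7: add edge 4-6 (w=9); MST = {1-2(w=9) 1-5(w=4) 1-7(w=8) 1-8(w=1) 3-5(w=7) 4-6(w=9) 5-6(w=2)}
step 8: add edge 0-2 (w=17); MST = {0-2(w=17) 1-2(w=9) 1-5(w=4) 1-7(w=8) 1-8(w=1) 3-5(w=7) 4-6(w=9) 5-6(w=2)}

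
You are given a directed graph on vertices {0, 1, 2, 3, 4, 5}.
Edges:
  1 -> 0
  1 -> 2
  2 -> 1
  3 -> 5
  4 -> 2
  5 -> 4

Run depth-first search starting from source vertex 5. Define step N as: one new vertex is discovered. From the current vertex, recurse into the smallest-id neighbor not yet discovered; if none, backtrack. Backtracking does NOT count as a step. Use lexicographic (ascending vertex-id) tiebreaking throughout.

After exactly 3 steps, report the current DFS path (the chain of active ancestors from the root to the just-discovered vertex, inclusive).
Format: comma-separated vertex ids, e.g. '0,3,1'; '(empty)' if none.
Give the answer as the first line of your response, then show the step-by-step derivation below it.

5,4,2

step 1: discover 5; path=5; order=5
step 2: discover 4; path=5>4; order=5,4
step 3: discover 2; path=5>4>2; order=5,4,2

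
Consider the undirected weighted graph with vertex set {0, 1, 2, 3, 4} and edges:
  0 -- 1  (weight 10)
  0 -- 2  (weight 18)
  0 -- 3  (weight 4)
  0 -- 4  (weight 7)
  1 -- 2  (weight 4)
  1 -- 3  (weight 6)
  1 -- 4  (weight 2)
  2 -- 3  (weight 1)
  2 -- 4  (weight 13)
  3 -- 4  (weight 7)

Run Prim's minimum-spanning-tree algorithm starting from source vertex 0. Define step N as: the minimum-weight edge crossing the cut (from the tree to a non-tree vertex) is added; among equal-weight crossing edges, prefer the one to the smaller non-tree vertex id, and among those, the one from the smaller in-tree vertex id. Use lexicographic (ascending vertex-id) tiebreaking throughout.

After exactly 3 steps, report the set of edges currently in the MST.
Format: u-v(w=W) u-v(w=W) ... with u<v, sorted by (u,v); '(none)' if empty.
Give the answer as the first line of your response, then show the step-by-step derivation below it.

0-3(w=4) 1-2(w=4) 2-3(w=1)

step 1: add edge 0-3 (w=4); MST = {0-3(w=4)}
step 2: add edge 2-3 (w=1); MST = {0-3(w=4) 2-3(w=1)}
step 3: add edge 1-2 (w=4); MST = {0-3(w=4) 1-2(w=4) 2-3(w=1)}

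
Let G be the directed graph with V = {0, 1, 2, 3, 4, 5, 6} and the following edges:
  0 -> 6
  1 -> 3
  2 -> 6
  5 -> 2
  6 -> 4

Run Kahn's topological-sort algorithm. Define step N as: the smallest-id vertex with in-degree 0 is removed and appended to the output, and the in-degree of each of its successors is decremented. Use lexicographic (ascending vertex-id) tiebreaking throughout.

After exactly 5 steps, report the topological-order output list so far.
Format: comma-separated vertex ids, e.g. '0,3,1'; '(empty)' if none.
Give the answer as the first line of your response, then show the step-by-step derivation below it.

0,1,3,5,2

step 1: output 0; order=[0]; indeg=(0,0,1,1,1,0,1)
step 2: output 1; order=[0,1]; indeg=(0,0,1,0,1,0,1)
step 3: output 3; order=[0,1,3]; indeg=(0,0,1,0,1,0,1)
step 4: output 5; order=[0,1,3,5]; indeg=(0,0,0,0,1,0,1)
step 5: output 2; order=[0,1,3,5,2]; indeg=(0,0,0,0,1,0,0)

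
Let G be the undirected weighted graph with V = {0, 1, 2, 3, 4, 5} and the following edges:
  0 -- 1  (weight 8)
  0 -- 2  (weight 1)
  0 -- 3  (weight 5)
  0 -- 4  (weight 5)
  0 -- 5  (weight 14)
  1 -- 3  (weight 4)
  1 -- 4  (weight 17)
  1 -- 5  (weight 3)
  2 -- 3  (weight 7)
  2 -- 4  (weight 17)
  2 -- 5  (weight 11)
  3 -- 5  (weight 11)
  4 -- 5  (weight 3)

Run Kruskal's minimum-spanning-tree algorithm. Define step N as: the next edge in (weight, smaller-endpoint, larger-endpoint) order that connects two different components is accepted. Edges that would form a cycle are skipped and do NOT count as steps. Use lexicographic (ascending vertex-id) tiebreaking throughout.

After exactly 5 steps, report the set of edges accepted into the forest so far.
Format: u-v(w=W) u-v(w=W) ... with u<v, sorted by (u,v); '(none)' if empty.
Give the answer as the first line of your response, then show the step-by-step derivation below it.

0-2(w=1) 0-3(w=5) 1-3(w=4) 1-5(w=3) 4-5(w=3)

step 1: add edge 0-2 (w=1); MST = {0-2(w=1)}
step 2: add edge 1-5 (w=3); MST = {0-2(w=1) 1-5(w=3)}
step 3: add edge 4-5 (w=3); MST = {0-2(w=1) 1-5(w=3) 4-5(w=3)}
step 4: add edge 1-3 (w=4); MST = {0-2(w=1) 1-3(w=4) 1-5(w=3) 4-5(w=3)}
step 5: add edge 0-3 (w=5); MST = {0-2(w=1) 0-3(w=5) 1-3(w=4) 1-5(w=3) 4-5(w=3)}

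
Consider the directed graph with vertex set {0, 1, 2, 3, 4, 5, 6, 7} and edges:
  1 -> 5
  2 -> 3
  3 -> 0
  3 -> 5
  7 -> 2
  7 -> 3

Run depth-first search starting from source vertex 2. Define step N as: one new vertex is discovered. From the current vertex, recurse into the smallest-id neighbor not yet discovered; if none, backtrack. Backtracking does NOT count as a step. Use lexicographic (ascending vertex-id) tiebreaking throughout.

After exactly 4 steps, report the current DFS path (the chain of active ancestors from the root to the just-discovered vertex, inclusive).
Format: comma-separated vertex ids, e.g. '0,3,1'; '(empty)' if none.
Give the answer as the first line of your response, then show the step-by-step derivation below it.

2,3,5

step 1: discover 2; path=2; order=2
step 2: discover 3; path=2>3; order=2,3
step 3: discover 0; path=2>3>0; order=2,3,0
step 4: discover 5; path=2>3>5; order=2,3,0,5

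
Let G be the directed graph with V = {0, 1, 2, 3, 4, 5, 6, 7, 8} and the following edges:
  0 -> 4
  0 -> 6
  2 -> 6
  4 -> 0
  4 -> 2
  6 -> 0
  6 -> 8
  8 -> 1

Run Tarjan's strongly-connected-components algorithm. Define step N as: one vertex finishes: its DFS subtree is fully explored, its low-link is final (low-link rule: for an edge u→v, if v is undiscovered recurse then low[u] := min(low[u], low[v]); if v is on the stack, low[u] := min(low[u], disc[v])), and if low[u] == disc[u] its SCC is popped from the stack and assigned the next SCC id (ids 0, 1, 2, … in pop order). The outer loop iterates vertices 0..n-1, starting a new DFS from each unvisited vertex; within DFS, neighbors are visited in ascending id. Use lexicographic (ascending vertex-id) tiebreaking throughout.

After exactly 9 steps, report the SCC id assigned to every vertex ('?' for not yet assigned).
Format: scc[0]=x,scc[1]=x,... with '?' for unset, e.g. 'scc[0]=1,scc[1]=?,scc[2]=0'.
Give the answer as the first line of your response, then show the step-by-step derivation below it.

scc[0]=2,scc[1]=0,scc[2]=2,scc[3]=3,scc[4]=2,scc[5]=4,scc[6]=2,scc[7]=5,scc[8]=1

step 1: low=(low[0]=0,low[1]=5,low[2]=2,low[3]=?,low[4]=0,low[5]=?,low[6]=0,low[7]=?,low[8]=4); scc=(scc[0]=?,scc[1]=0,scc[2]=?,scc[3]=?,scc[4]=?,scc[5]=?,scc[6]=?,scc[7]=?,scc[8]=?)
step 2: low=(low[0]=0,low[1]=5,low[2]=2,low[3]=?,low[4]=0,low[5]=?,low[6]=0,low[7]=?,low[8]=4); scc=(scc[0]=?,scc[1]=0,scc[2]=?,scc[3]=?,scc[4]=?,scc[5]=?,scc[6]=?,scc[7]=?,scc[8]=1)
step 3: low=(low[0]=0,low[1]=5,low[2]=2,low[3]=?,low[4]=0,low[5]=?,low[6]=0,low[7]=?,low[8]=4); scc=(scc[0]=?,scc[1]=0,scc[2]=?,scc[3]=?,scc[4]=?,scc[5]=?,scc[6]=?,scc[7]=?,scc[8]=1)
step 4: low=(low[0]=0,low[1]=5,low[2]=0,low[3]=?,low[4]=0,low[5]=?,low[6]=0,low[7]=?,low[8]=4); scc=(scc[0]=?,scc[1]=0,scc[2]=?,scc[3]=?,scc[4]=?,scc[5]=?,scc[6]=?,scc[7]=?,scc[8]=1)
step 5: low=(low[0]=0,low[1]=5,low[2]=0,low[3]=?,low[4]=0,low[5]=?,low[6]=0,low[7]=?,low[8]=4); scc=(scc[0]=?,scc[1]=0,scc[2]=?,scc[3]=?,scc[4]=?,scc[5]=?,scc[6]=?,scc[7]=?,scc[8]=1)
step 6: low=(low[0]=0,low[1]=5,low[2]=0,low[3]=?,low[4]=0,low[5]=?,low[6]=0,low[7]=?,low[8]=4); scc=(scc[0]=2,scc[1]=0,scc[2]=2,scc[3]=?,scc[4]=2,scc[5]=?,scc[6]=2,scc[7]=?,scc[8]=1)
step 7: low=(low[0]=0,low[1]=5,low[2]=0,low[3]=6,low[4]=0,low[5]=?,low[6]=0,low[7]=?,low[8]=4); scc=(scc[0]=2,scc[1]=0,scc[2]=2,scc[3]=3,scc[4]=2,scc[5]=?,scc[6]=2,scc[7]=?,scc[8]=1)
step 8: low=(low[0]=0,low[1]=5,low[2]=0,low[3]=6,low[4]=0,low[5]=7,low[6]=0,low[7]=?,low[8]=4); scc=(scc[0]=2,scc[1]=0,scc[2]=2,scc[3]=3,scc[4]=2,scc[5]=4,scc[6]=2,scc[7]=?,scc[8]=1)
step 9: low=(low[0]=0,low[1]=5,low[2]=0,low[3]=6,low[4]=0,low[5]=7,low[6]=0,low[7]=8,low[8]=4); scc=(scc[0]=2,scc[1]=0,scc[2]=2,scc[3]=3,scc[4]=2,scc[5]=4,scc[6]=2,scc[7]=5,scc[8]=1)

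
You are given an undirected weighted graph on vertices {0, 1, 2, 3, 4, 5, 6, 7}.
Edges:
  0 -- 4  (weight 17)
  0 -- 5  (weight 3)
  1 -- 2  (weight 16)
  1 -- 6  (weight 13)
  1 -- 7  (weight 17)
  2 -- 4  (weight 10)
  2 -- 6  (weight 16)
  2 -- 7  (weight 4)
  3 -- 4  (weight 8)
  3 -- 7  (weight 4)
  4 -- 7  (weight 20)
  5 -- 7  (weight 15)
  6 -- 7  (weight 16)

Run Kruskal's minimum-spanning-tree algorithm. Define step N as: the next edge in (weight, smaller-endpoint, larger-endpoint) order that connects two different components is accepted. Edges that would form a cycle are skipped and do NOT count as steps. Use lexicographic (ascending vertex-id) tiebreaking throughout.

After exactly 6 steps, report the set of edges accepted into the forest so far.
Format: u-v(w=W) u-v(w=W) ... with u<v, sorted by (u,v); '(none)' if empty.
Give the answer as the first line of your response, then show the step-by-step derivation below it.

0-5(w=3) 1-6(w=13) 2-7(w=4) 3-4(w=8) 3-7(w=4) 5-7(w=15)

step 1: add edge 0-5 (w=3); MST = {0-5(w=3)}
step 2: add edge 2-7 (w=4); MST = {0-5(w=3) 2-7(w=4)}
step 3: add edge 3-7 (w=4); MST = {0-5(w=3) 2-7(w=4) 3-7(w=4)}
step 4: add edge 3-4 (w=8); MST = {0-5(w=3) 2-7(w=4) 3-4(w=8) 3-7(w=4)}
step 5: add edge 1-6 (w=13); MST = {0-5(w=3) 1-6(w=13) 2-7(w=4) 3-4(w=8) 3-7(w=4)}
step 6: add edge 5-7 (w=15); MST = {0-5(w=3) 1-6(w=13) 2-7(w=4) 3-4(w=8) 3-7(w=4) 5-7(w=15)}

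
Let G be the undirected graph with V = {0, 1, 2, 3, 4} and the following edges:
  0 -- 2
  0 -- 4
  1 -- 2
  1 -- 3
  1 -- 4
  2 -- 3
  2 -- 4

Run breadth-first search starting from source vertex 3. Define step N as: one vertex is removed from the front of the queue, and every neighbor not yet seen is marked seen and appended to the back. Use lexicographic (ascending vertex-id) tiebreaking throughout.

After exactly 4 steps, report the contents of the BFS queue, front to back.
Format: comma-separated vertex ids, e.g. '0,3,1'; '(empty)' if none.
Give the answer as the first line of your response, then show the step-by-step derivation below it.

0

step 1: dequeue 3; queue=[1,2]; order=3
step 2: dequeue 1; queue=[2,4]; order=3,1
step 3: dequeue 2; queue=[4,0]; order=3,1,2
step 4: dequeue 4; queue=[0]; order=3,1,2,4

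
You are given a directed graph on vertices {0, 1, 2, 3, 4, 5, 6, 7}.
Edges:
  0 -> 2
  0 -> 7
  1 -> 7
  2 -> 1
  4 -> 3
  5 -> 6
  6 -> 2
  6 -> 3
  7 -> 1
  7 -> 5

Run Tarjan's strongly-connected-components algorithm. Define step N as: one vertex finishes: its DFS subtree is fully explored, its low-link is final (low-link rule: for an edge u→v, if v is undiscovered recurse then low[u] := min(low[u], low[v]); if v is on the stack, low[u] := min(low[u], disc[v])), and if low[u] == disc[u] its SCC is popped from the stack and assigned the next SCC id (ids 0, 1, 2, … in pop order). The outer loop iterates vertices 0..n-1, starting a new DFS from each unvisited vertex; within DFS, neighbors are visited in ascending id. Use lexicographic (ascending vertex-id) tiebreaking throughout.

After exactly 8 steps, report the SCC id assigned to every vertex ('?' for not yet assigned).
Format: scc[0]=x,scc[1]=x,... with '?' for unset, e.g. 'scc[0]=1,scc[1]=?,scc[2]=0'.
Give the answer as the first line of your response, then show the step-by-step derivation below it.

scc[0]=2,scc[1]=1,scc[2]=1,scc[3]=0,scc[4]=3,scc[5]=1,scc[6]=1,scc[7]=1

step 1: low=(low[0]=0,low[1]=2,low[2]=1,low[3]=6,low[4]=?,low[5]=4,low[6]=1,low[7]=2); scc=(scc[0]=?,scc[1]=?,scc[2]=?,scc[3]=0,scc[4]=?,scc[5]=?,scc[6]=?,scc[7]=?)
step 2: low=(low[0]=0,low[1]=2,low[2]=1,low[3]=6,low[4]=?,low[5]=4,low[6]=1,low[7]=2); scc=(scc[0]=?,scc[1]=?,scc[2]=?,scc[3]=0,scc[4]=?,scc[5]=?,scc[6]=?,scc[7]=?)
step 3: low=(low[0]=0,low[1]=2,low[2]=1,low[3]=6,low[4]=?,low[5]=1,low[6]=1,low[7]=2); scc=(scc[0]=?,scc[1]=?,scc[2]=?,scc[3]=0,scc[4]=?,scc[5]=?,scc[6]=?,scc[7]=?)
step 4: low=(low[0]=0,low[1]=2,low[2]=1,low[3]=6,low[4]=?,low[5]=1,low[6]=1,low[7]=1); scc=(scc[0]=?,scc[1]=?,scc[2]=?,scc[3]=0,scc[4]=?,scc[5]=?,scc[6]=?,scc[7]=?)
step 5: low=(low[0]=0,low[1]=1,low[2]=1,low[3]=6,low[4]=?,low[5]=1,low[6]=1,low[7]=1); scc=(scc[0]=?,scc[1]=?,scc[2]=?,scc[3]=0,scc[4]=?,scc[5]=?,scc[6]=?,scc[7]=?)
step 6: low=(low[0]=0,low[1]=1,low[2]=1,low[3]=6,low[4]=?,low[5]=1,low[6]=1,low[7]=1); scc=(scc[0]=?,scc[1]=1,scc[2]=1,scc[3]=0,scc[4]=?,scc[5]=1,scc[6]=1,scc[7]=1)
step 7: low=(low[0]=0,low[1]=1,low[2]=1,low[3]=6,low[4]=?,low[5]=1,low[6]=1,low[7]=1); scc=(scc[0]=2,scc[1]=1,scc[2]=1,scc[3]=0,scc[4]=?,scc[5]=1,scc[6]=1,scc[7]=1)
step 8: low=(low[0]=0,low[1]=1,low[2]=1,low[3]=6,low[4]=7,low[5]=1,low[6]=1,low[7]=1); scc=(scc[0]=2,scc[1]=1,scc[2]=1,scc[3]=0,scc[4]=3,scc[5]=1,scc[6]=1,scc[7]=1)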